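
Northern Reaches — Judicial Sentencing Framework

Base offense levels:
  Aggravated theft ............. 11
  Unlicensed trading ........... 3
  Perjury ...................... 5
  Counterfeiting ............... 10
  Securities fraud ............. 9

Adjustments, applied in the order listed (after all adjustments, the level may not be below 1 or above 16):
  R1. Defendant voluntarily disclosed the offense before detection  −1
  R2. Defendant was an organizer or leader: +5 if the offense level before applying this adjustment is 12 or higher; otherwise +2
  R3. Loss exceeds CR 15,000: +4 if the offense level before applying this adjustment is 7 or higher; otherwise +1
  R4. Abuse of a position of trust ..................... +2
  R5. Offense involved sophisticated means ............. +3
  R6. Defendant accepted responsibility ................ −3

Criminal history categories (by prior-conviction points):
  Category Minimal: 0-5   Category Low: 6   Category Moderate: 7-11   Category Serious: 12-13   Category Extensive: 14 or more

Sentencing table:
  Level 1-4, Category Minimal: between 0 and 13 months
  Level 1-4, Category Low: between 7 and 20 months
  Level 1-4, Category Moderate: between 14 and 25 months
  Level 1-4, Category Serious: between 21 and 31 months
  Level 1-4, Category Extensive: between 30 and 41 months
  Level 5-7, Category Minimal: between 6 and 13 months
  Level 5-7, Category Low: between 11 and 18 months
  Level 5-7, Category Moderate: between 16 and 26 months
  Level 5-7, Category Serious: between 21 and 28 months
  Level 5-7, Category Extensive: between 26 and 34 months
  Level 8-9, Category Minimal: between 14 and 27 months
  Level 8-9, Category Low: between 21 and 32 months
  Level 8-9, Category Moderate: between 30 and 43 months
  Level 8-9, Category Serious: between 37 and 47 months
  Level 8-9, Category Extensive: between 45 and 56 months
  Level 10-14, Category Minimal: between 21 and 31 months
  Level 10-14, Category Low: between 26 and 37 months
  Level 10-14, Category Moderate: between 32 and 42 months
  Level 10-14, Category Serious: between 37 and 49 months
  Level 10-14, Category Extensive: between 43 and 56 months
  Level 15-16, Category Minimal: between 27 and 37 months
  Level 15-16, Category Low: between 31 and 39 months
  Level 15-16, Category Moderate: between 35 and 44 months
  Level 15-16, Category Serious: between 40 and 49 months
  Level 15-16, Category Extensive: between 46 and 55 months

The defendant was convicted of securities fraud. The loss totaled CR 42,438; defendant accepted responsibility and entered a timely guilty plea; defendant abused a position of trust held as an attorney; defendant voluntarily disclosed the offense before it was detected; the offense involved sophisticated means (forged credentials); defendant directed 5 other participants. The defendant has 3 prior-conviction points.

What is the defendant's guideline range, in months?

27-37 months

Base offense level for securities fraud: 9.
R1 applies: 9 − 1 = 8.
R2 applies (level before this adjustment is 8 < 12, so +2): 8 + 2 = 10.
R3 applies (level before this adjustment is 10 ≥ 7, so +4): 10 + 4 = 14.
R4 applies: 14 + 2 = 16.
R5 applies: 16 + 3 = 19.
R6 applies: 19 − 3 = 16.
Final offense level: 16.
Criminal history: 3 prior points → Category Minimal (0-5).
Level 16 falls in the 15-16 band.
Grid: Level 15-16 × Category Minimal = 27-37 months.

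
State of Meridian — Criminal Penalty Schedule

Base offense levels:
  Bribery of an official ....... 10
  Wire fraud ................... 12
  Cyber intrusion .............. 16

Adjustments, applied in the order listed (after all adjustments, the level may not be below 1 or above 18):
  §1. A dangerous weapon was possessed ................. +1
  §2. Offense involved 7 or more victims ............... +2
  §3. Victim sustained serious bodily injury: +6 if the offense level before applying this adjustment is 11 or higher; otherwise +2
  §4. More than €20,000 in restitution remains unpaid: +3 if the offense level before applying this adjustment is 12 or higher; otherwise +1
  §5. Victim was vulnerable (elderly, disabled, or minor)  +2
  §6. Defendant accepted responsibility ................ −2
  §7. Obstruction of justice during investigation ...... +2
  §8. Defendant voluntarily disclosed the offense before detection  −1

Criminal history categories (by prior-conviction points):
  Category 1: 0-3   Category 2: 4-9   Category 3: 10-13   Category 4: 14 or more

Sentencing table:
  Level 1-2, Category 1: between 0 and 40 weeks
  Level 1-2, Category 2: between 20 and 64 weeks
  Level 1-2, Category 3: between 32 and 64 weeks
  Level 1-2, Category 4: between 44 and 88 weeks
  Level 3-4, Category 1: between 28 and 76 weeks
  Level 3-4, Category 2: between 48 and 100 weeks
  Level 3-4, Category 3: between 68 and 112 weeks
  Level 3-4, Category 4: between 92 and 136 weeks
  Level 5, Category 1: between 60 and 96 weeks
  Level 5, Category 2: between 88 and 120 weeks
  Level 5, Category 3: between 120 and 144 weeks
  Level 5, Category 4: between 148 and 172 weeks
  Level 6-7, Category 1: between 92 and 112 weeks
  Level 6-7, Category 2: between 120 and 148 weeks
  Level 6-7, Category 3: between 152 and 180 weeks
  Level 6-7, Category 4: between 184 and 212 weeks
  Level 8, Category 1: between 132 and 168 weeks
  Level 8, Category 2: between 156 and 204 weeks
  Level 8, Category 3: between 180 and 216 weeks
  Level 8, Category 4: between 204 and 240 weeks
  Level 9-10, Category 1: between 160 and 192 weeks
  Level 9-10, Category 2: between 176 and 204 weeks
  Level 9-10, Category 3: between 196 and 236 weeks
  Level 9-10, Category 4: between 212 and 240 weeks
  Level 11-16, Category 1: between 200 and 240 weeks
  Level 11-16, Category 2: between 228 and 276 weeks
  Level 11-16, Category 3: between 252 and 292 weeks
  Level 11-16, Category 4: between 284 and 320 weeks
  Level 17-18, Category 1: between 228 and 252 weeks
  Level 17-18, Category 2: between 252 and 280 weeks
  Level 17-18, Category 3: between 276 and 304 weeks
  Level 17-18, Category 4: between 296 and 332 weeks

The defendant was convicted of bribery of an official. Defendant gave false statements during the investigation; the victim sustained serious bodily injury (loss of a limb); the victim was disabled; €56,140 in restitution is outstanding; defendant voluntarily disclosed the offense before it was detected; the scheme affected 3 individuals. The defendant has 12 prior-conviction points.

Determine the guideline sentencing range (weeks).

276-304 weeks

Base offense level for bribery of an official: 10.
§3 applies (level before this adjustment is 10 < 11, so +2): 10 + 2 = 12.
§4 applies (level before this adjustment is 12 ≥ 12, so +3): 12 + 3 = 15.
§5 applies: 15 + 2 = 17.
§6 does not apply.
§7 applies: 17 + 2 = 19.
§8 applies: 19 − 1 = 18.
Final offense level: 18.
Criminal history: 12 prior points → Category 3 (10-13).
Level 18 falls in the 17-18 band.
Grid: Level 17-18 × Category 3 = 276-304 weeks.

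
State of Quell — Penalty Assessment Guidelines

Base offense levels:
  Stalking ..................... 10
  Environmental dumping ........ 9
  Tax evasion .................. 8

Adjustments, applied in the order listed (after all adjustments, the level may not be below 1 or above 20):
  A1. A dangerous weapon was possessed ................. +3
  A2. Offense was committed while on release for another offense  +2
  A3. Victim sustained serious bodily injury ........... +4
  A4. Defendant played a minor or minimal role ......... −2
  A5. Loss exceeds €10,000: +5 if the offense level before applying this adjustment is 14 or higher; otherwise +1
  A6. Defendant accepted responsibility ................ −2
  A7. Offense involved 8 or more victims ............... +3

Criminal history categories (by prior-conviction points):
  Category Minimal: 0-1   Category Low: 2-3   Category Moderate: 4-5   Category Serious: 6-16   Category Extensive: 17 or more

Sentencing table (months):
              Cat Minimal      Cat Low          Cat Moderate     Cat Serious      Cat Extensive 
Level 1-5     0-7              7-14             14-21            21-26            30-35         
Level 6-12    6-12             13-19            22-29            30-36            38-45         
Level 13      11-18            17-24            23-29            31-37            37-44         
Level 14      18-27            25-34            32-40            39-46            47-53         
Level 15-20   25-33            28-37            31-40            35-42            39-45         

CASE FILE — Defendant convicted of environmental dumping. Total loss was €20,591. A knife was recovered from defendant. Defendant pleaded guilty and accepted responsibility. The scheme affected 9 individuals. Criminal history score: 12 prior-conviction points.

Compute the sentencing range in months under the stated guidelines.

Base offense level for environmental dumping: 9.
A1 applies: 9 + 3 = 12.
A4 does not apply.
A5 applies (level before this adjustment is 12 < 14, so +1): 12 + 1 = 13.
A6 applies: 13 − 2 = 11.
A7 applies: 11 + 3 = 14.
Final offense level: 14.
Criminal history: 12 prior points → Category Serious (6-16).
Level 14 falls in the 14 band.
Grid: Level 14 × Category Serious = 39-46 months.

39-46 months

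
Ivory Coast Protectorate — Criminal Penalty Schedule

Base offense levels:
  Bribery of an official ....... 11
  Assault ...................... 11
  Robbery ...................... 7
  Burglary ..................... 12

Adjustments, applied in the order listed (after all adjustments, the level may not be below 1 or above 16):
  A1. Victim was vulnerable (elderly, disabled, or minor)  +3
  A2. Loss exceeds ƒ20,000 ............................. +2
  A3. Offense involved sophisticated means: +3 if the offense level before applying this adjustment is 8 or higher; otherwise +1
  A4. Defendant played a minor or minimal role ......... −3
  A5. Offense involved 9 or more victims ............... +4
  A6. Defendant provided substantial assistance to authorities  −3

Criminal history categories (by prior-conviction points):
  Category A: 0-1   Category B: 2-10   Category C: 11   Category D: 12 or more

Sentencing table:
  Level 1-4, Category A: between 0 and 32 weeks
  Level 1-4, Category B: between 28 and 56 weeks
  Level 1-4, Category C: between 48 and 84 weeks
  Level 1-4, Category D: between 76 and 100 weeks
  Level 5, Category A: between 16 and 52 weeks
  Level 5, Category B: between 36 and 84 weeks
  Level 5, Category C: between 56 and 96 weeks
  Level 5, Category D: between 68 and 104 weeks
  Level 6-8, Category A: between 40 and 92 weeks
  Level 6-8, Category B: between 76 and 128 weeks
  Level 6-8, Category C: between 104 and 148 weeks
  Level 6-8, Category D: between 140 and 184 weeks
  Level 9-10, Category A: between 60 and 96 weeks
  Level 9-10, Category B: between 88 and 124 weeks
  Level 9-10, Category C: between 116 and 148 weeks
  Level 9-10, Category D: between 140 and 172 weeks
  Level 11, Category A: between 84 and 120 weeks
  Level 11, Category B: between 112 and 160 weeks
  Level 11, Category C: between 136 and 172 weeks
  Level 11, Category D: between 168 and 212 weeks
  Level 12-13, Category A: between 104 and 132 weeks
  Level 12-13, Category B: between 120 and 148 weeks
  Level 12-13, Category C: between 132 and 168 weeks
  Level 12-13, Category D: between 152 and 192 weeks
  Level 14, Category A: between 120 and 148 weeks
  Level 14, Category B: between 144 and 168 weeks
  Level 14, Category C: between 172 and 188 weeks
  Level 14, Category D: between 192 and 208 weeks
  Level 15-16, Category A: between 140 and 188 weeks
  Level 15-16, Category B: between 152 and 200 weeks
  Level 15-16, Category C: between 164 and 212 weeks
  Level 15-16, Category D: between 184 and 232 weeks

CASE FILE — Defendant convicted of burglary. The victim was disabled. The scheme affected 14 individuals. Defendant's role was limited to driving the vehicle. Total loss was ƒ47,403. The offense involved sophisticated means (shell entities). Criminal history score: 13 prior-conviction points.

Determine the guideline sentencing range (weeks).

Base offense level for burglary: 12.
A1 applies: 12 + 3 = 15.
A2 applies: 15 + 2 = 17.
A3 applies (level before this adjustment is 17 ≥ 8, so +3): 17 + 3 = 20.
A4 applies: 20 − 3 = 17.
A5 applies: 17 + 4 = 21.
A6 does not apply.
Level 21 exceeds the maximum of 16; capped at 16.
Final offense level: 16.
Criminal history: 13 prior points → Category D (12+).
Level 16 falls in the 15-16 band.
Grid: Level 15-16 × Category D = 184-232 weeks.

184-232 weeks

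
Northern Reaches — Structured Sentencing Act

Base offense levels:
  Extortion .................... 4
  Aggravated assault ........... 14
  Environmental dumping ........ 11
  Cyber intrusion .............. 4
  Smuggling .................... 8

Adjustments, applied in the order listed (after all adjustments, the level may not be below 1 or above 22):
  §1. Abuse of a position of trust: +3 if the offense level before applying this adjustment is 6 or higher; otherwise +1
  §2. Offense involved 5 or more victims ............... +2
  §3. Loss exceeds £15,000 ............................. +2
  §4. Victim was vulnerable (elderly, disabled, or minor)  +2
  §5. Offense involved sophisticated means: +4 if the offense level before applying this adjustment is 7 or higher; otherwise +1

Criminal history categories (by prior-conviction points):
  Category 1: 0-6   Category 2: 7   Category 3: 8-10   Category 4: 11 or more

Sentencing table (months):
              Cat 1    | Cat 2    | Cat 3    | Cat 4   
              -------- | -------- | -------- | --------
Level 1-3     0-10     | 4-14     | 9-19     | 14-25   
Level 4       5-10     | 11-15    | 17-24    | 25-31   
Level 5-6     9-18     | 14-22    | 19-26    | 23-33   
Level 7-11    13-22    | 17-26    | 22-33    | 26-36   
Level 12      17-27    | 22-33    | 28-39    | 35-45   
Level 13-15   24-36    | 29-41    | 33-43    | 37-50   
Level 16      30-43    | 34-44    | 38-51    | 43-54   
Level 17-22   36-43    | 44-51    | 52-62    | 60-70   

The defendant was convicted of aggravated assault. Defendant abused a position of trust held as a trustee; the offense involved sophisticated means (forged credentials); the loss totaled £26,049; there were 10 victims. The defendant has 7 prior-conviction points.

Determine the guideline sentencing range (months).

44-51 months

Base offense level for aggravated assault: 14.
§1 applies (level before this adjustment is 14 ≥ 6, so +3): 14 + 3 = 17.
§2 applies: 17 + 2 = 19.
§3 applies: 19 + 2 = 21.
§5 applies (level before this adjustment is 21 ≥ 7, so +4): 21 + 4 = 25.
Level 25 exceeds the maximum of 22; capped at 22.
Final offense level: 22.
Criminal history: 7 prior points → Category 2 (7).
Level 22 falls in the 17-22 band.
Grid: Level 17-22 × Category 2 = 44-51 months.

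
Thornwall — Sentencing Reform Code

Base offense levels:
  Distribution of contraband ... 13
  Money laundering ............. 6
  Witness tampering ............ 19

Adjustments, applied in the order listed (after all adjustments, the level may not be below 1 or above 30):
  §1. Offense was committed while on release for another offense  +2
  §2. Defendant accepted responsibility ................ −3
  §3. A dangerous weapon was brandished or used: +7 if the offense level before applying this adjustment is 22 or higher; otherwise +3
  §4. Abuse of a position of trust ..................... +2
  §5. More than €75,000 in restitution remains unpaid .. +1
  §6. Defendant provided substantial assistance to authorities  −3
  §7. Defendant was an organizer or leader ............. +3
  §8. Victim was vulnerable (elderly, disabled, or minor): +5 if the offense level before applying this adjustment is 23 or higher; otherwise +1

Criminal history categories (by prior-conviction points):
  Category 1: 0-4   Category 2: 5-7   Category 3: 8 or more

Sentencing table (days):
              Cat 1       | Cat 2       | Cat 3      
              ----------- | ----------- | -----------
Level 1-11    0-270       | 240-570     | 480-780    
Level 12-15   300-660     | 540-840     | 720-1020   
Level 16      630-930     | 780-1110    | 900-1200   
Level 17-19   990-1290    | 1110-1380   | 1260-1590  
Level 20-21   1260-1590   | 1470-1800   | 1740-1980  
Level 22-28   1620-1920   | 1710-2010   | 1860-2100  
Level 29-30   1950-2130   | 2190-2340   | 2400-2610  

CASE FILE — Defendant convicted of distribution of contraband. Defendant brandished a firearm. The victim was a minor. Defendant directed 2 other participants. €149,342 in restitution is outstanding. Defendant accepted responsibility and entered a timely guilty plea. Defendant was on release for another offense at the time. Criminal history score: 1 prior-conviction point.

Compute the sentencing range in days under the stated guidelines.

1260-1590 days

Base offense level for distribution of contraband: 13.
§1 applies: 13 + 2 = 15.
§2 applies: 15 − 3 = 12.
§3 applies (level before this adjustment is 12 < 22, so +3): 12 + 3 = 15.
§4 does not apply.
§5 applies: 15 + 1 = 16.
§7 applies: 16 + 3 = 19.
§8 applies (level before this adjustment is 19 < 23, so +1): 19 + 1 = 20.
Final offense level: 20.
Criminal history: 1 prior point → Category 1 (0-4).
Level 20 falls in the 20-21 band.
Grid: Level 20-21 × Category 1 = 1260-1590 days.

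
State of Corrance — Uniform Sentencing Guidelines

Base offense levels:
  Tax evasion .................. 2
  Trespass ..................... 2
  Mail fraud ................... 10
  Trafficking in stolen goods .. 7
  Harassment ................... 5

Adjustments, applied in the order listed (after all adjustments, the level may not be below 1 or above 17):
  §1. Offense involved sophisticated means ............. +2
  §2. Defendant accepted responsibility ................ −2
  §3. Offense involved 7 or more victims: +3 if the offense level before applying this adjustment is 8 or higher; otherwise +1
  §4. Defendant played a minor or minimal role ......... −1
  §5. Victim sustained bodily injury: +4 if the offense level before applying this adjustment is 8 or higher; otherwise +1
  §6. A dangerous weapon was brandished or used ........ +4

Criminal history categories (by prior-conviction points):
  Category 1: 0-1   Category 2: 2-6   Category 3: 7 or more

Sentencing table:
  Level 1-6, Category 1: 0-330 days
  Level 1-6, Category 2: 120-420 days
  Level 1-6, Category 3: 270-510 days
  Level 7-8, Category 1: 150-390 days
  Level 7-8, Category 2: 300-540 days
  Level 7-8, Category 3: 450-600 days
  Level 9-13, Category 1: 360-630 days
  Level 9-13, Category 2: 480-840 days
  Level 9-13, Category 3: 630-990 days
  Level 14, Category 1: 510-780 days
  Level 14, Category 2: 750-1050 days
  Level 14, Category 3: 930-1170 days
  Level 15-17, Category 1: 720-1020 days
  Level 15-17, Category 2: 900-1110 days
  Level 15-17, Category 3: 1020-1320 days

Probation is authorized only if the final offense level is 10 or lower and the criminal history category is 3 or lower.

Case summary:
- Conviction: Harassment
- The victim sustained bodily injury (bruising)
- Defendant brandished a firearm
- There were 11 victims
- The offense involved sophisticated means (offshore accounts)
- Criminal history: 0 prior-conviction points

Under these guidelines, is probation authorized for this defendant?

Base offense level for harassment: 5.
§1 applies: 5 + 2 = 7.
§2 does not apply.
§3 applies (level before this adjustment is 7 < 8, so +1): 7 + 1 = 8.
§4 does not apply.
§5 applies (level before this adjustment is 8 ≥ 8, so +4): 8 + 4 = 12.
§6 applies: 12 + 4 = 16.
Final offense level: 16.
Criminal history: 0 prior points → Category 1 (0-1).
Level 16 falls in the 15-17 band.
Grid: Level 15-17 × Category 1 = 720-1020 days.
Probation check: level 16 > 10 and category 1 ≤ 3 → not eligible.

No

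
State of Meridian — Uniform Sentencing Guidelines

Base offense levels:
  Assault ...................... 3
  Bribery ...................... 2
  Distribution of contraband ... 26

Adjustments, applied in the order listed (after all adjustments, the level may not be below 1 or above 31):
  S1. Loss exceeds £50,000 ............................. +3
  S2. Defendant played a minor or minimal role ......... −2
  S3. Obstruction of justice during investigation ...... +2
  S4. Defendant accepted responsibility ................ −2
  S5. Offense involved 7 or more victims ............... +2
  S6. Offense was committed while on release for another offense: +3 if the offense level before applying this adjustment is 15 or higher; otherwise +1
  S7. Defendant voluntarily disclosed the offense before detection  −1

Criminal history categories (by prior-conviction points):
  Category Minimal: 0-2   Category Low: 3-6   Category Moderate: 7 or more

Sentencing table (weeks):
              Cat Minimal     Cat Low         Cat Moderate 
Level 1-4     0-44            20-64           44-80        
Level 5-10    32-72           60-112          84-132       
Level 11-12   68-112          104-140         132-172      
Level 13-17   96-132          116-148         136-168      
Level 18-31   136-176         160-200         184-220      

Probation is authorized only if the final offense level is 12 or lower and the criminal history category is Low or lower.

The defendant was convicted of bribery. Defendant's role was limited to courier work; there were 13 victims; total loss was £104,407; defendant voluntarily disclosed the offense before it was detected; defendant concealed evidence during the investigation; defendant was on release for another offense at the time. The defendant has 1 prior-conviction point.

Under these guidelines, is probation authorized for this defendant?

Base offense level for bribery: 2.
S1 applies: 2 + 3 = 5.
S2 applies: 5 − 2 = 3.
S3 applies: 3 + 2 = 5.
S4 does not apply.
S5 applies: 5 + 2 = 7.
S6 applies (level before this adjustment is 7 < 15, so +1): 7 + 1 = 8.
S7 applies: 8 − 1 = 7.
Final offense level: 7.
Criminal history: 1 prior point → Category Minimal (0-2).
Level 7 falls in the 5-10 band.
Grid: Level 5-10 × Category Minimal = 32-72 weeks.
Probation check: level 7 ≤ 12 and category Minimal ≤ Low → eligible.

Yes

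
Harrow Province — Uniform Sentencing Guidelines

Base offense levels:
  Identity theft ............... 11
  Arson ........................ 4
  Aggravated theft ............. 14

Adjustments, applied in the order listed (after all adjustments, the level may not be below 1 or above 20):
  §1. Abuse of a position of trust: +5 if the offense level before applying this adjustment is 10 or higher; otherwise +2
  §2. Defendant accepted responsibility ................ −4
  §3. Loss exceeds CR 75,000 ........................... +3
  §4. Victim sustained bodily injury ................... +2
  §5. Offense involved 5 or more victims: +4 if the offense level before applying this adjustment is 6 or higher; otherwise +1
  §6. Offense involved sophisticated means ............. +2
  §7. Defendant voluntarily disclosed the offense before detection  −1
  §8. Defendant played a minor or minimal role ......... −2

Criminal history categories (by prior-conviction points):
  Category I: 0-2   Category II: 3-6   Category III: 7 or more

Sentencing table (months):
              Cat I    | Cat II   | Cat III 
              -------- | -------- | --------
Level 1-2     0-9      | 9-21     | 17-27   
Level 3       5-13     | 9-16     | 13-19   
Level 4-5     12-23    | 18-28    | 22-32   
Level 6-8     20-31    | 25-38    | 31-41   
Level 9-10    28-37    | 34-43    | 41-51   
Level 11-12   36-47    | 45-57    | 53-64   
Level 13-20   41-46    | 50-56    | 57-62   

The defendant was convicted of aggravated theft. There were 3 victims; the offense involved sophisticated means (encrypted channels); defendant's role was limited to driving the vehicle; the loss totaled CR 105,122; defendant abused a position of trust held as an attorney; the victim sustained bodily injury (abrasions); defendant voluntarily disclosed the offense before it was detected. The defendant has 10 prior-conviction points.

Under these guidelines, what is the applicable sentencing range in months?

57-62 months

Base offense level for aggravated theft: 14.
§1 applies (level before this adjustment is 14 ≥ 10, so +5): 14 + 5 = 19.
§2 does not apply.
§3 applies: 19 + 3 = 22.
§4 applies: 22 + 2 = 24.
§5 does not apply.
§6 applies: 24 + 2 = 26.
§7 applies: 26 − 1 = 25.
§8 applies: 25 − 2 = 23.
Level 23 exceeds the maximum of 20; capped at 20.
Final offense level: 20.
Criminal history: 10 prior points → Category III (7+).
Level 20 falls in the 13-20 band.
Grid: Level 13-20 × Category III = 57-62 months.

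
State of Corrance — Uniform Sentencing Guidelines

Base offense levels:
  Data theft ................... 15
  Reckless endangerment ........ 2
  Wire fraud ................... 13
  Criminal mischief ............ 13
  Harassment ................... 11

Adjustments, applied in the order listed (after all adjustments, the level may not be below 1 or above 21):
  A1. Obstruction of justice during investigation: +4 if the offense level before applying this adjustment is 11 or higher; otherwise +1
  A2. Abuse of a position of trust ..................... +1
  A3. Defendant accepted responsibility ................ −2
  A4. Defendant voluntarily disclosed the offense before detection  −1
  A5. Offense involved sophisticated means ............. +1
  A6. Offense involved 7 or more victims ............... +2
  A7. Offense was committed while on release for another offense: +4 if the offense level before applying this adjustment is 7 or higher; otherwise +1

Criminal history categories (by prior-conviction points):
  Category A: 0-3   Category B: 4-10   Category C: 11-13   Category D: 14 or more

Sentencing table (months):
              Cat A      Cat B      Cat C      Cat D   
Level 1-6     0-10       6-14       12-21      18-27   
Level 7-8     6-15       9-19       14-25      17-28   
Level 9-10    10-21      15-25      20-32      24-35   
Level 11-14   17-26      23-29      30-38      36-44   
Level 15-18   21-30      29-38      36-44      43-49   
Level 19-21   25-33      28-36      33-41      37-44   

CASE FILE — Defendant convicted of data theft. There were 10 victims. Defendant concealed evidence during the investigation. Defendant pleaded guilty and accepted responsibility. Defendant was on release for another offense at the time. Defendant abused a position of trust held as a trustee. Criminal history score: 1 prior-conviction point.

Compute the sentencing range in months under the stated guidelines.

Base offense level for data theft: 15.
A1 applies (level before this adjustment is 15 ≥ 11, so +4): 15 + 4 = 19.
A2 applies: 19 + 1 = 20.
A3 applies: 20 − 2 = 18.
A5 does not apply.
A6 applies: 18 + 2 = 20.
A7 applies (level before this adjustment is 20 ≥ 7, so +4): 20 + 4 = 24.
Level 24 exceeds the maximum of 21; capped at 21.
Final offense level: 21.
Criminal history: 1 prior point → Category A (0-3).
Level 21 falls in the 19-21 band.
Grid: Level 19-21 × Category A = 25-33 months.

25-33 months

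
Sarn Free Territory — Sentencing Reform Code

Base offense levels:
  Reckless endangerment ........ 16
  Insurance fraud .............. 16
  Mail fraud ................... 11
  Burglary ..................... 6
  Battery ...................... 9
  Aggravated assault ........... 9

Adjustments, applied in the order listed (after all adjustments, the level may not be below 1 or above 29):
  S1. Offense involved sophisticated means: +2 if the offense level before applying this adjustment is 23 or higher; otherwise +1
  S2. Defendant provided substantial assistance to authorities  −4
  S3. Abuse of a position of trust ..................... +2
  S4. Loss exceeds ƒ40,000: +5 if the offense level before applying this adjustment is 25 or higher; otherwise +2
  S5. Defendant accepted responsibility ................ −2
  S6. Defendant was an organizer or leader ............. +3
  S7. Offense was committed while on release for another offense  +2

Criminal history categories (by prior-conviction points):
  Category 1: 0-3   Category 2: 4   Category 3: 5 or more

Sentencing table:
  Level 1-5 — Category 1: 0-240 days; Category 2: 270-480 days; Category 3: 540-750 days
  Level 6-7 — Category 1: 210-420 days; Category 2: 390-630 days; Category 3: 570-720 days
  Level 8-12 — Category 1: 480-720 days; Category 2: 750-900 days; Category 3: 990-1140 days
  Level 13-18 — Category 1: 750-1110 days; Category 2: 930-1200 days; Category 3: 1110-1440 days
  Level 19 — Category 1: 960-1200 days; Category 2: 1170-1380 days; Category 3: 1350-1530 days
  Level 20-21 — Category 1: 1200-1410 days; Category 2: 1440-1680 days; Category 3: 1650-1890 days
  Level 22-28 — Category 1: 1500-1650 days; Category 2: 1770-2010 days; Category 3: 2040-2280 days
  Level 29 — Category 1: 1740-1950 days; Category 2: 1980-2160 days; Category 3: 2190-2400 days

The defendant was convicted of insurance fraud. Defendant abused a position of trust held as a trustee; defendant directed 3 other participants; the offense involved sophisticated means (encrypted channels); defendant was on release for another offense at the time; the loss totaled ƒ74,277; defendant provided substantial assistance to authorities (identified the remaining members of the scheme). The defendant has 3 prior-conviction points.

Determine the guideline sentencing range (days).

1500-1650 days

Base offense level for insurance fraud: 16.
S1 applies (level before this adjustment is 16 < 23, so +1): 16 + 1 = 17.
S2 applies: 17 − 4 = 13.
S3 applies: 13 + 2 = 15.
S4 applies (level before this adjustment is 15 < 25, so +2): 15 + 2 = 17.
S6 applies: 17 + 3 = 20.
S7 applies: 20 + 2 = 22.
Final offense level: 22.
Criminal history: 3 prior points → Category 1 (0-3).
Level 22 falls in the 22-28 band.
Grid: Level 22-28 × Category 1 = 1500-1650 days.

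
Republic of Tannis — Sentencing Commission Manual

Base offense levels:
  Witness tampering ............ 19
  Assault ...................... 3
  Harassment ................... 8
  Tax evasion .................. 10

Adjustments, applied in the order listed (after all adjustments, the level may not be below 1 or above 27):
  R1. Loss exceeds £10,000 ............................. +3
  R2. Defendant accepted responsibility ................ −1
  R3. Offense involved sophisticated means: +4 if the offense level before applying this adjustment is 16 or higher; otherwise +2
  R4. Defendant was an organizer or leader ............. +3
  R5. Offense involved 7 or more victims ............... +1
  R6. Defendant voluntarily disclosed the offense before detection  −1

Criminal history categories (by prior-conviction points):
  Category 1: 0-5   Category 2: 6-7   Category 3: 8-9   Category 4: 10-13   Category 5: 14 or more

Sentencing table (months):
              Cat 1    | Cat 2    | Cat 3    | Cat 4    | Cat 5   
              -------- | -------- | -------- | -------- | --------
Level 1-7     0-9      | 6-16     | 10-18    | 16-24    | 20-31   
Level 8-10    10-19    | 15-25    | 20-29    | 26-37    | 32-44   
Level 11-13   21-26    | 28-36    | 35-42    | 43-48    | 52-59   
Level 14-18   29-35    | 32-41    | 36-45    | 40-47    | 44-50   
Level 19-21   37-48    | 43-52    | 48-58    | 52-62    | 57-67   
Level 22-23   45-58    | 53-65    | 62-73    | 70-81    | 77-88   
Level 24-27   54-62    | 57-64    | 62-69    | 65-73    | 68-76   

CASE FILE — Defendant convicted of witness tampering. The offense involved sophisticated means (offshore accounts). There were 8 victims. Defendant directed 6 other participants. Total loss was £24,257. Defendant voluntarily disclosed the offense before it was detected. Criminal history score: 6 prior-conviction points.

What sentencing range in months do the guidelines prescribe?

Base offense level for witness tampering: 19.
R1 applies: 19 + 3 = 22.
R3 applies (level before this adjustment is 22 ≥ 16, so +4): 22 + 4 = 26.
R4 applies: 26 + 3 = 29.
R5 applies: 29 + 1 = 30.
R6 applies: 30 − 1 = 29.
Level 29 exceeds the maximum of 27; capped at 27.
Final offense level: 27.
Criminal history: 6 prior points → Category 2 (6-7).
Level 27 falls in the 24-27 band.
Grid: Level 24-27 × Category 2 = 57-64 months.

57-64 months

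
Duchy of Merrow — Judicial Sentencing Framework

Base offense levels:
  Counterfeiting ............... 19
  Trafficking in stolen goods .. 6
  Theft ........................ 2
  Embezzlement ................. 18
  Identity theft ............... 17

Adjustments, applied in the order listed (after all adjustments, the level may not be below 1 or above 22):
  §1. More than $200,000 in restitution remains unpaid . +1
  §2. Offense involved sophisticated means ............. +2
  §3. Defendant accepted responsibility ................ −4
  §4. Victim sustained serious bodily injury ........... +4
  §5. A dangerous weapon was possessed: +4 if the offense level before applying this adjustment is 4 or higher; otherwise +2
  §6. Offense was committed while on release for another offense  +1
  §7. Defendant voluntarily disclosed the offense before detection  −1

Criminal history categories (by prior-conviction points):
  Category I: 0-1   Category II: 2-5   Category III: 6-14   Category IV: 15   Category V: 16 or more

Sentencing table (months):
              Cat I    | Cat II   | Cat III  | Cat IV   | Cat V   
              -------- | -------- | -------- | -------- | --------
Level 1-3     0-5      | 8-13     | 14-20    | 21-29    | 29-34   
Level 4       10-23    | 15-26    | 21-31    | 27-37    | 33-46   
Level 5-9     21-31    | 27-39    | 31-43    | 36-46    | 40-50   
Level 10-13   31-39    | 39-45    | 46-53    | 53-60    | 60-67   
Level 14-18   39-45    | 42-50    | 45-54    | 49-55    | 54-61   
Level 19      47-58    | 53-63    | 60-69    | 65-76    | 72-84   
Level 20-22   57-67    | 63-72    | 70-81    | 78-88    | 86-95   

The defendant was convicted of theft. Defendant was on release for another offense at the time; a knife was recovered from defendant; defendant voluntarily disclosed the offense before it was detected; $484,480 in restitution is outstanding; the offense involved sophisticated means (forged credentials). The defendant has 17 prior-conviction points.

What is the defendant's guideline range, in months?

Base offense level for theft: 2.
§1 applies: 2 + 1 = 3.
§2 applies: 3 + 2 = 5.
§3 does not apply.
§5 applies (level before this adjustment is 5 ≥ 4, so +4): 5 + 4 = 9.
§6 applies: 9 + 1 = 10.
§7 applies: 10 − 1 = 9.
Final offense level: 9.
Criminal history: 17 prior points → Category V (16+).
Level 9 falls in the 5-9 band.
Grid: Level 5-9 × Category V = 40-50 months.

40-50 months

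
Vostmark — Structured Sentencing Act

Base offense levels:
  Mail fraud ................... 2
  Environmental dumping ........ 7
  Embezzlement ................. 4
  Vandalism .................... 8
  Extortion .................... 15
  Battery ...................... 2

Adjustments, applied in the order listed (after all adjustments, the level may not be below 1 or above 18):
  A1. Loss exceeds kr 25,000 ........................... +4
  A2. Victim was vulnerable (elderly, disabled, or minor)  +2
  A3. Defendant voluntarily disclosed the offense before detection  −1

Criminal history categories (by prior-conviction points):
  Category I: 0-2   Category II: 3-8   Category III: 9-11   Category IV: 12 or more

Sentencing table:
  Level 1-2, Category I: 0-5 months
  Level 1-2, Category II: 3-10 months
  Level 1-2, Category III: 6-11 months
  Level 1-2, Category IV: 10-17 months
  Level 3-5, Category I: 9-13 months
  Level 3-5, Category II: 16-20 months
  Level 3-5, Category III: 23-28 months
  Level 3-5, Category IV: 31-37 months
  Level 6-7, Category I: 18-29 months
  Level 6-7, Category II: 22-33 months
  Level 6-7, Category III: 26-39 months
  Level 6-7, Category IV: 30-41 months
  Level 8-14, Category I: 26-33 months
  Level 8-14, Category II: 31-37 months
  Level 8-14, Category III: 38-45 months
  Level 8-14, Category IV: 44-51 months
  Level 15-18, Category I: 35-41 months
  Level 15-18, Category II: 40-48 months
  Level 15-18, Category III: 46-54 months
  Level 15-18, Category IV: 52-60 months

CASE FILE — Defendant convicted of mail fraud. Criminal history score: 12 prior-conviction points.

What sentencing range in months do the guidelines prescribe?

Base offense level for mail fraud: 2.
Final offense level: 2.
Criminal history: 12 prior points → Category IV (12+).
Level 2 falls in the 1-2 band.
Grid: Level 1-2 × Category IV = 10-17 months.

10-17 months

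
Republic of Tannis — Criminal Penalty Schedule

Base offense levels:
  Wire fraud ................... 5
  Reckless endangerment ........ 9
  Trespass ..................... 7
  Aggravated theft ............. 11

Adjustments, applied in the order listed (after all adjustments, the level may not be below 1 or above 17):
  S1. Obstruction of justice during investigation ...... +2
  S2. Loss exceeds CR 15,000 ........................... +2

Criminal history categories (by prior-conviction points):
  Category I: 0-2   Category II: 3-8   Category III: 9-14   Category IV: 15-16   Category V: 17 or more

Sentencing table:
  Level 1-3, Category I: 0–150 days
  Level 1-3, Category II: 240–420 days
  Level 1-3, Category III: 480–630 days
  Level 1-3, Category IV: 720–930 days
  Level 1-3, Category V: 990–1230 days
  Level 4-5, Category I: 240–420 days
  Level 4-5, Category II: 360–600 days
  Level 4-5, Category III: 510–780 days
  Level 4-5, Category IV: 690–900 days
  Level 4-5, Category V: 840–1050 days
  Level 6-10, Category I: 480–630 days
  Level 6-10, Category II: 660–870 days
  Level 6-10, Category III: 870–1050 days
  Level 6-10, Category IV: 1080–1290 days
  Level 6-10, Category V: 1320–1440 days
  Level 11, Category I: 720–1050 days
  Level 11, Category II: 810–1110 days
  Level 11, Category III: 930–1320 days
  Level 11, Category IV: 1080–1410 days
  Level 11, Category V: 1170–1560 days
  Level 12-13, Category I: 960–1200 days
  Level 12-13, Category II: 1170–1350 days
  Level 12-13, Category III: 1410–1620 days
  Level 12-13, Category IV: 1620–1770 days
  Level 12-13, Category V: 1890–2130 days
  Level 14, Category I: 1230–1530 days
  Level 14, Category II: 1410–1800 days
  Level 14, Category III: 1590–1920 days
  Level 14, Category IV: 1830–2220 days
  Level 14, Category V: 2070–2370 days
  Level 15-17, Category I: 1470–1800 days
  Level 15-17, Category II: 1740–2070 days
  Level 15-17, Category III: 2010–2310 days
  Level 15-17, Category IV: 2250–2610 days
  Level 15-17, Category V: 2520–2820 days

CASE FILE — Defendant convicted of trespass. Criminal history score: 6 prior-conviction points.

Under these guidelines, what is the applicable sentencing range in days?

660-870 days

Base offense level for trespass: 7.
Final offense level: 7.
Criminal history: 6 prior points → Category II (3-8).
Level 7 falls in the 6-10 band.
Grid: Level 6-10 × Category II = 660-870 days.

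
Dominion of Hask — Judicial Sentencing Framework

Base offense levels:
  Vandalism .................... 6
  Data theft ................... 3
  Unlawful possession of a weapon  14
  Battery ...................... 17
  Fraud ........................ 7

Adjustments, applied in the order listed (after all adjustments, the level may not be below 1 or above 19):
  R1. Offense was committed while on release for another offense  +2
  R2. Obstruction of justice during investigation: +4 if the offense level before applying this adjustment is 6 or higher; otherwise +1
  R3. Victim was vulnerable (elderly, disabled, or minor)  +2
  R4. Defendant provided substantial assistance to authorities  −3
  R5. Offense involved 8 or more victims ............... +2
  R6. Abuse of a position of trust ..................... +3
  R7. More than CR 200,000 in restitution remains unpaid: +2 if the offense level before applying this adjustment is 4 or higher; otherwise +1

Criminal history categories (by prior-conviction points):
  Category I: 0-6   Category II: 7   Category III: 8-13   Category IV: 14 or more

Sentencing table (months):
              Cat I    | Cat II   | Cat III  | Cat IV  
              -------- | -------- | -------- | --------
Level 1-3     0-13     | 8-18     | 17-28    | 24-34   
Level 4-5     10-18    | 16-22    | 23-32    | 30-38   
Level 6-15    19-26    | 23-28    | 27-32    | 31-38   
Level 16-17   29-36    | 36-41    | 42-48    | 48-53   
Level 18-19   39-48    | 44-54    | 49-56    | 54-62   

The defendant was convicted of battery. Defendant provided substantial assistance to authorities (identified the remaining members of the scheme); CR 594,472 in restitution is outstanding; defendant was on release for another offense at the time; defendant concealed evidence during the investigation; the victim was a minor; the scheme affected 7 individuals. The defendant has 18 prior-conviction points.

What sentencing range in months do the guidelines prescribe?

54-62 months

Base offense level for battery: 17.
R1 applies: 17 + 2 = 19.
R2 applies (level before this adjustment is 19 ≥ 6, so +4): 19 + 4 = 23.
R3 applies: 23 + 2 = 25.
R4 applies: 25 − 3 = 22.
R6 does not apply.
R7 applies (level before this adjustment is 22 ≥ 4, so +2): 22 + 2 = 24.
Level 24 exceeds the maximum of 19; capped at 19.
Final offense level: 19.
Criminal history: 18 prior points → Category IV (14+).
Level 19 falls in the 18-19 band.
Grid: Level 18-19 × Category IV = 54-62 months.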